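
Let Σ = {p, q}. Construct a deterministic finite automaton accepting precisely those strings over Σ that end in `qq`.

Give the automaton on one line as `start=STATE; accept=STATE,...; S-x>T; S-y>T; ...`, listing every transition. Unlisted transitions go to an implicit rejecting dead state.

Remember how much of `qq` the current input suffix matches. State A means no match yet; B means the last symbol is `q`; C means the last 2 symbols are `qq`. Only C accepts. On a mismatch, fall back to the longest proper suffix that is still a prefix of `qq`.
       p  q 
>  A   A  B 
   B   A  C 
 * C   A  C 
(> = start, * = accepting)

start=A; accept=C; A-p>A; A-q>B; B-p>A; B-q>C; C-p>A; C-q>C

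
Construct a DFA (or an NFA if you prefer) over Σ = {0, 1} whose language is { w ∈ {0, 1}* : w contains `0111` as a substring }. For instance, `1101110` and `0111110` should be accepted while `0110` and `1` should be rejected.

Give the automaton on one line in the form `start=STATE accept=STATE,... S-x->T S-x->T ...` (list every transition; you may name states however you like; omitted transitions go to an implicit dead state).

States A..D record the length of the longest prefix of `0111` that matches the current input suffix. Reaching E means `0111` has been seen, and we stay there forever. Accept from E.
With 5 states:
       0  1 
>  A   B  A 
   B   B  C 
   C   B  D 
   D   B  E 
 * E   E  E 
(> = start, * = accepting)

start=A accept=E A-0->B A-1->A B-0->B B-1->C C-0->B C-1->D D-0->B D-1->E E-0->E E-1->E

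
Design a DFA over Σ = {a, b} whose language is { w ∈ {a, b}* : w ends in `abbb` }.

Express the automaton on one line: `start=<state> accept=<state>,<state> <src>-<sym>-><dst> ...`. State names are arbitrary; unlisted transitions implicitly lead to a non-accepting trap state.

Let each state record the length of the longest suffix of the input read so far that is also a prefix of `abbb`. q1 means the last symbol is `a`; q2 means the last 2 symbols are `ab`; q3 means the last 3 symbols are `abb`; q4 means the last 4 symbols are `abbb`. Accept only at q4, where the string currently ends in `abbb`.
A 5-state machine:
        a   b  
>  q0   q1  q0 
   q1   q1  q2 
   q2   q1  q3 
   q3   q1  q4 
 * q4   q1  q0 
(> = start, * = accepting)

start=q0 accept=q4 q0-a->q1 q0-b->q0 q1-a->q1 q1-b->q2 q2-a->q1 q2-b->q3 q3-a->q1 q3-b->q4 q4-a->q1 q4-b->q0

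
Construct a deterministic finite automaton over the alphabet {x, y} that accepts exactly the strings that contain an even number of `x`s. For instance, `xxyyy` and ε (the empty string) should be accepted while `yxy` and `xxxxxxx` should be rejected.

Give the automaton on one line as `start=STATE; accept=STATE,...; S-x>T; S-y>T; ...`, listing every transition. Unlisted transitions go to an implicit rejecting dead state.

The only thing that matters is how many `x`s have appeared, reduced mod 2. Use one state per residue: q0 for 0, …, q1 for 1. Reading `x` moves to the next residue; anything else stays put. q0 is accepting.
With 2 states:
        x   y  
>* q0   q1  q0 
   q1   q0  q1 
(> = start, * = accepting)

start=q0; accept=q0; q0-x>q1; q0-y>q0; q1-x>q0; q1-y>q1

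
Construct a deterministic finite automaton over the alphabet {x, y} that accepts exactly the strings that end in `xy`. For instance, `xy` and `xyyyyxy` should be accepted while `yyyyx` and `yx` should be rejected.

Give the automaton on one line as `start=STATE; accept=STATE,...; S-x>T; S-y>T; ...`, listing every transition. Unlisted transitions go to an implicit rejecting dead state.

Remember how much of `xy` the current input suffix matches. State q0 means no match yet; q1 means the last symbol is `x`; q2 means the last 2 symbols are `xy`. Only q2 accepts. On a mismatch, fall back to the longest proper suffix that is still a prefix of `xy`.
A 3-state machine:
        x   y  
>  q0   q1  q0 
   q1   q1  q2 
 * q2   q1  q0 
(> = start, * = accepting)

start=q0; accept=q2; q0-x>q1; q0-y>q0; q1-x>q1; q1-y>q2; q2-x>q1; q2-y>q0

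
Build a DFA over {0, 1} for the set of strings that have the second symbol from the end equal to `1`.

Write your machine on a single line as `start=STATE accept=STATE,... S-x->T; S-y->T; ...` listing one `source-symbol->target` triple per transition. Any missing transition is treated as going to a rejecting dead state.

start=A; accept=F,G; A-0->B; A-1->C; B-0->D; B-1->E; C-0->F; C-1->G; D-0->D; D-1->E; E-0->F; E-1->G; F-0->D; F-1->E; G-0->F; G-1->G

Because acceptance depends on a position counted from the end, the machine has to buffer the most recent 2 symbols. Make each state the string of the last up-to-2 symbols read; on input `x` shift the window left and append `x`. Accept when the buffered window has length 2 and begins with `1`.
A 7-state machine:
       0  1 
>  A   B  C 
   B   D  E 
   C   F  G 
   D   D  E 
   E   F  G 
 * F   D  E 
 * G   F  G 
(> = start, * = accepting)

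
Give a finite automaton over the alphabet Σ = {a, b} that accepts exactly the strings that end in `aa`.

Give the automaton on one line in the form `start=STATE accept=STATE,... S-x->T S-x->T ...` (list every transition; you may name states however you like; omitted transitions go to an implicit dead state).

start=s0 accept=s2 s0-a->s1 s0-b->s0 s1-a->s2 s1-b->s0 s2-a->s2 s2-b->s0

Remember how much of `aa` the current input suffix matches. State s0 means no match yet; s1 means the last symbol is `a`; s2 means the last 2 symbols are `aa`. Only s2 accepts. On a mismatch, fall back to the longest proper suffix that is still a prefix of `aa`.
With 3 states:
        a   b  
>  s0   s1  s0 
   s1   s2  s0 
 * s2   s2  s0 
(> = start, * = accepting)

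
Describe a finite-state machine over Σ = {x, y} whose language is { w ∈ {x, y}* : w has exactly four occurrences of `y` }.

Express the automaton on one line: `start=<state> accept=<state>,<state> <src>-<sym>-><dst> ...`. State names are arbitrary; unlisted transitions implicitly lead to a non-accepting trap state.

start=q0 accept=q4 q0-x->q0 q0-y->q1 q1-x->q1 q1-y->q2 q2-x->q2 q2-y->q3 q3-x->q3 q3-y->q4 q4-x->q4 q4-y->q5 q5-x->q5 q5-y->q5

Only the number of `y`s matters, and only up to 5. Make a chain q0 → q1 → q2 → q3 → q4 → q5 advanced by each `y` (with q5 absorbing); every other symbol self-loops. The accepting set is {q4}.
6 states suffice.
        x   y  
>  q0   q0  q1 
   q1   q1  q2 
   q2   q2  q3 
   q3   q3  q4 
 * q4   q4  q5 
   q5   q5  q5 
(> = start, * = accepting)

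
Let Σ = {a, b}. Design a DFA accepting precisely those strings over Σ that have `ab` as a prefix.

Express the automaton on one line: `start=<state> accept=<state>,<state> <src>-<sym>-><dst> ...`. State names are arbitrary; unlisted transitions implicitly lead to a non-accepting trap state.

Walk along `ab` while the input agrees: from s0 take `a` to s1, and so on. Any deviation drops to the rejecting sink s3. Once s2 is reached the prefix is confirmed and every continuation is accepted.
A 4-state machine:
        a   b  
>  s0   s1  s3 
   s1   s3  s2 
 * s2   s2  s2 
   s3   s3  s3 
(> = start, * = accepting)

start=s0 accept=s2 s0-a->s1 s0-b->s3 s1-a->s3 s1-b->s2 s2-a->s2 s2-b->s2 s3-a->s3 s3-b->s3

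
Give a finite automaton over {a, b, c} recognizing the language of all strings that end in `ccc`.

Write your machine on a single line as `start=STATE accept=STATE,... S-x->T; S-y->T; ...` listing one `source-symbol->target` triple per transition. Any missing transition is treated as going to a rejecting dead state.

start=S0; accept=S3; S0-a->S0; S0-b->S0; S0-c->S1; S1-a->S0; S1-b->S0; S1-c->S2; S2-a->S0; S2-b->S0; S2-c->S3; S3-a->S0; S3-b->S0; S3-c->S3

Let each state record the length of the longest suffix of the input read so far that is also a prefix of `ccc`. S1 means the last symbol is `c`; S2 means the last 2 symbols are `cc`; S3 means the last 3 symbols are `ccc`. Accept only at S3, where the string currently ends in `ccc`.
A 4-state machine:
        a   b   c  
>  S0   S0  S0  S1 
   S1   S0  S0  S2 
   S2   S0  S0  S3 
 * S3   S0  S0  S3 
(> = start, * = accepting)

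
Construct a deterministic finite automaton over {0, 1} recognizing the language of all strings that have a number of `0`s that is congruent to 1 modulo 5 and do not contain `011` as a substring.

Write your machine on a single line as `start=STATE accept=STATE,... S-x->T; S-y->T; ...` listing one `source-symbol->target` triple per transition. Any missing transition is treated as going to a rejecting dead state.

Run two small machines in parallel and take their product. One (5 states) tracks the count of `0`s modulo 5; the other (4 states) tracks partial matches of the forbidden pattern `011`. Each combined state is a pair, one component from each; accept when both components accept. Equivalent product states are then merged.
12 states suffice.
          0    1  
>  q0     q1   q0 
 * q1     q2   q3 
   q2     q4   q5 
 * q3     q2   q6 
   q4     q7   q8 
   q5     q4   q6 
   q6     q6   q6 
   q7     q9  q10 
   q8     q7   q6 
   q9     q1  q11 
   q10    q9   q6 
   q11    q1   q6 
(> = start, * = accepting)

start=q0; accept=q1,q3; q0-0->q1; q0-1->q0; q1-0->q2; q1-1->q3; q2-0->q4; q2-1->q5; q3-0->q2; q3-1->q6; q4-0->q7; q4-1->q8; q5-0->q4; q5-1->q6; q6-0->q6; q6-1->q6; q7-0->q9; q7-1->q10; q8-0->q7; q8-1->q6; q9-0->q1; q9-1->q11; q10-0->q9; q10-1->q6; q11-0->q1; q11-1->q6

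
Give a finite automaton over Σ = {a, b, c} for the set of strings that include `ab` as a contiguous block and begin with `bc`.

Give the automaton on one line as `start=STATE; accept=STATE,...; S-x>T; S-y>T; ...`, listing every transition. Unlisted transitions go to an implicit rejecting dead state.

start=s0; accept=s5; s0-a>s1; s0-b>s2; s0-c>s1; s1-a>s1; s1-b>s1; s1-c>s1; s2-a>s1; s2-b>s1; s2-c>s3; s3-a>s4; s3-b>s3; s3-c>s3; s4-a>s4; s4-b>s5; s4-c>s3; s5-a>s5; s5-b>s5; s5-c>s5

Build one automaton per condition and run them in lockstep. One (3 states) tracks whether and how much of `ab` has been seen; the other (4 states) tracks whether the input so far still matches the prefix `bc`. Each combined state is a pair, one component from each; accept when both components accept. After merging equivalent states the machine shrinks.
6 states suffice.
        a   b   c  
>  s0   s1  s2  s1 
   s1   s1  s1  s1 
   s2   s1  s1  s3 
   s3   s4  s3  s3 
   s4   s4  s5  s3 
 * s5   s5  s5  s5 
(> = start, * = accepting)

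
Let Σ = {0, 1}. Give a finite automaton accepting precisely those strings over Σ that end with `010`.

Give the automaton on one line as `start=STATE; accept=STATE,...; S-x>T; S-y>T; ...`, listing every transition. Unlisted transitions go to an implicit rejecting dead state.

start=s0; accept=s3; s0-0>s1; s0-1>s0; s1-0>s1; s1-1>s2; s2-0>s3; s2-1>s0; s3-0>s1; s3-1>s2

Remember how much of `010` the current input suffix matches. State s0 means no match yet; s1 means the last symbol is `0`; s2 means the last 2 symbols are `01`; s3 means the last 3 symbols are `010`. Only s3 accepts. On a mismatch, fall back to the longest proper suffix that is still a prefix of `010`.
        0   1  
>  s0   s1  s0 
   s1   s1  s2 
   s2   s3  s0 
 * s3   s1  s2 
(> = start, * = accepting)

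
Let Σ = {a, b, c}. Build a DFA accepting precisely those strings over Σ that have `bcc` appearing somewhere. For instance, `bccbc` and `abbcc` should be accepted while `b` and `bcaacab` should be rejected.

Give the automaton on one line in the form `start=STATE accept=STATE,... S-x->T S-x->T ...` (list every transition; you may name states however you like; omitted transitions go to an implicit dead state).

Track how much of `bcc` has been matched so far: state q0 is no progress, q3 is the absorbing accept state reached once `bcc` has occurred. Intermediate states record partial matches; on a mismatch, fall back to the longest reusable overlap.
        a   b   c  
>  q0   q0  q1  q0 
   q1   q0  q1  q2 
   q2   q0  q1  q3 
 * q3   q3  q3  q3 
(> = start, * = accepting)

start=q0 accept=q3 q0-a->q0 q0-b->q1 q0-c->q0 q1-a->q0 q1-b->q1 q1-c->q2 q2-a->q0 q2-b->q1 q2-c->q3 q3-a->q3 q3-b->q3 q3-c->q3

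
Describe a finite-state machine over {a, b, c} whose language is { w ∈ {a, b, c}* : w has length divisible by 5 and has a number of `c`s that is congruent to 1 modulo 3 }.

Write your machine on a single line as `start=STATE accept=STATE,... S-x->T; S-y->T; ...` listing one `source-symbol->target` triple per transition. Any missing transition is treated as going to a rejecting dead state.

start=s0; accept=s12; s0-a->s1; s0-b->s1; s0-c->s2; s1-a->s3; s1-b->s3; s1-c->s4; s2-a->s4; s2-b->s4; s2-c->s5; s3-a->s6; s3-b->s6; s3-c->s7; s4-a->s7; s4-b->s7; s4-c->s8; s5-a->s8; s5-b->s8; s5-c->s6; s6-a->s9; s6-b->s9; s6-c->s10; s7-a->s10; s7-b->s10; s7-c->s11; s8-a->s11; s8-b->s11; s8-c->s9; s9-a->s0; s9-b->s0; s9-c->s12; s10-a->s12; s10-b->s12; s10-c->s13; s11-a->s13; s11-b->s13; s11-c->s0; s12-a->s2; s12-b->s2; s12-c->s14; s13-a->s14; s13-b->s14; s13-c->s1; s14-a->s5; s14-b->s5; s14-c->s3

Build one automaton per condition and run them in lockstep. One (5 states) tracks the input length modulo 5; the other (3 states) tracks the count of `c`s modulo 3. Each combined state is a pair, one component from each; accept when both components accept.
A 15-state machine:
          a    b    c  
>  s0     s1   s1   s2 
   s1     s3   s3   s4 
   s2     s4   s4   s5 
   s3     s6   s6   s7 
   s4     s7   s7   s8 
   s5     s8   s8   s6 
   s6     s9   s9  s10 
   s7    s10  s10  s11 
   s8    s11  s11   s9 
   s9     s0   s0  s12 
   s10   s12  s12  s13 
   s11   s13  s13   s0 
 * s12    s2   s2  s14 
   s13   s14  s14   s1 
   s14    s5   s5   s3 
(> = start, * = accepting)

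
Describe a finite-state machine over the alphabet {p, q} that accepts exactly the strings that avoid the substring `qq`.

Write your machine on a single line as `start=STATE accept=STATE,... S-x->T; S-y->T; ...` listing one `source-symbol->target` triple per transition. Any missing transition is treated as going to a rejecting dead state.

Track partial matches of the forbidden pattern `qq`. State C is a dead state reached once `qq` has occurred; every other state accepts. A means no part of `qq` is currently matched.
3 states suffice.
       p  q 
>* A   A  B 
 * B   A  C 
   C   C  C 
(> = start, * = accepting)

start=A; accept=A,B; A-p->A; A-q->B; B-p->A; B-q->C; C-p->C; C-q->C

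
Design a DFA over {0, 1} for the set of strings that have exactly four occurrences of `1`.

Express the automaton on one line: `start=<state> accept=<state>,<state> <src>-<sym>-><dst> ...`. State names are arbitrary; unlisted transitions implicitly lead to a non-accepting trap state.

Only the number of `1`s matters, and only up to 5. Make a chain q0 → q1 → q2 → q3 → q4 → q5 advanced by each `1` (with q5 absorbing); every other symbol self-loops. The accepting set is {q4}.
        0   1  
>  q0   q0  q1 
   q1   q1  q2 
   q2   q2  q3 
   q3   q3  q4 
 * q4   q4  q5 
   q5   q5  q5 
(> = start, * = accepting)

start=q0 accept=q4 q0-0->q0 q0-1->q1 q1-0->q1 q1-1->q2 q2-0->q2 q2-1->q3 q3-0->q3 q3-1->q4 q4-0->q4 q4-1->q5 q5-0->q5 q5-1->q5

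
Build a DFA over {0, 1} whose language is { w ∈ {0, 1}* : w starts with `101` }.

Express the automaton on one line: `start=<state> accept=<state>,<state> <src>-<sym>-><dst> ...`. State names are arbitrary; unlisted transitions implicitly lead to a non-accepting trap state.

start=A accept=D A-0->E A-1->B B-0->C B-1->E C-0->E C-1->D D-0->D D-1->D E-0->E E-1->E

Check the first 3 symbols one by one: A through C record how many have matched `101` so far; any wrong symbol goes to the dead state E. After all 3 match we enter the accepting sink D.
A 5-state machine:
       0  1 
>  A   E  B 
   B   C  E 
   C   E  D 
 * D   D  D 
   E   E  E 
(> = start, * = accepting)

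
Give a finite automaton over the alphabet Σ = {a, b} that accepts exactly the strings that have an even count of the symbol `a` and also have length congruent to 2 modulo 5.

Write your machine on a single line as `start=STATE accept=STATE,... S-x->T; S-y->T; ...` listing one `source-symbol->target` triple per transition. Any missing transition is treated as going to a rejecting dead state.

start=S0; accept=S3; S0-a->S1; S0-b->S2; S1-a->S3; S1-b->S4; S2-a->S4; S2-b->S3; S3-a->S5; S3-b->S6; S4-a->S6; S4-b->S5; S5-a->S7; S5-b->S8; S6-a->S8; S6-b->S7; S7-a->S9; S7-b->S0; S8-a->S0; S8-b->S9; S9-a->S2; S9-b->S1

Handle the two conditions separately and then intersect. One (2 states) tracks the count of `a`s modulo 2; the other (5 states) tracks the input length modulo 5. Each combined state is a pair, one component from each; accept when both components accept.
        a   b  
>  S0   S1  S2 
   S1   S3  S4 
   S2   S4  S3 
 * S3   S5  S6 
   S4   S6  S5 
   S5   S7  S8 
   S6   S8  S7 
   S7   S9  S0 
   S8   S0  S9 
   S9   S2  S1 
(> = start, * = accepting)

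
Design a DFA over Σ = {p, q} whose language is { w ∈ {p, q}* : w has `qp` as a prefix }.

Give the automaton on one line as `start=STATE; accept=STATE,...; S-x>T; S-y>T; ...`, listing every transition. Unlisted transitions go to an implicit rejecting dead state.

Check the first 2 symbols one by one: s0 through s1 record how many have matched `qp` so far; any wrong symbol goes to the dead state s3. After all 2 match we enter the accepting sink s2.
        p   q  
>  s0   s3  s1 
   s1   s2  s3 
 * s2   s2  s2 
   s3   s3  s3 
(> = start, * = accepting)

start=s0; accept=s2; s0-p>s3; s0-q>s1; s1-p>s2; s1-q>s3; s2-p>s2; s2-q>s2; s3-p>s3; s3-q>s3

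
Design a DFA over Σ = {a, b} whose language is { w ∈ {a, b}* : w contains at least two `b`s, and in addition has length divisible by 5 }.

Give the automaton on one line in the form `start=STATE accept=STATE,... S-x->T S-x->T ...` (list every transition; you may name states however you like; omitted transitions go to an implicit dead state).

Run two small machines in parallel and take their product. The first has 4 states tracking the count of `b`s, saturating at 3; the second has 5 states tracking the input length modulo 5. A product state is a pair (one from each), accepting exactly when both do.
20 states suffice.
          a    b  
>  q0     q1   q2 
   q1     q3   q4 
   q2     q4   q5 
   q3     q6   q7 
   q4     q7   q8 
   q5     q8   q9 
   q6    q10  q11 
   q7    q11  q12 
   q8    q12  q13 
   q9    q13  q13 
   q10    q0  q14 
   q11   q14  q15 
   q12   q15  q16 
   q13   q16  q16 
   q14    q2  q17 
 * q15   q17  q18 
 * q16   q18  q18 
   q17    q5  q19 
   q18   q19  q19 
   q19    q9   q9 
(> = start, * = accepting)

start=q0 accept=q15,q16 q0-a->q1 q0-b->q2 q1-a->q3 q1-b->q4 q2-a->q4 q2-b->q5 q3-a->q6 q3-b->q7 q4-a->q7 q4-b->q8 q5-a->q8 q5-b->q9 q6-a->q10 q6-b->q11 q7-a->q11 q7-b->q12 q8-a->q12 q8-b->q13 q9-a->q13 q9-b->q13 q10-a->q0 q10-b->q14 q11-a->q14 q11-b->q15 q12-a->q15 q12-b->q16 q13-a->q16 q13-b->q16 q14-a->q2 q14-b->q17 q15-a->q17 q15-b->q18 q16-a->q18 q16-b->q18 q17-a->q5 q17-b->q19 q18-a->q19 q18-b->q19 q19-a->q9 q19-b->q9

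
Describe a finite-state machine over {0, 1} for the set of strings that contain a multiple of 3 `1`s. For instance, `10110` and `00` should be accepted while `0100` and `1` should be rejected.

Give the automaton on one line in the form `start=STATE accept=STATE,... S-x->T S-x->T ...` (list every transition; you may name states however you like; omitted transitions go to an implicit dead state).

The only thing that matters is how many `1`s have appeared, reduced mod 3. Use one state per residue: q0 for 0, …, q2 for 2. Reading `1` moves to the next residue; anything else stays put. q0 is accepting.
3 states suffice.
        0   1  
>* q0   q0  q1 
   q1   q1  q2 
   q2   q2  q0 
(> = start, * = accepting)

start=q0 accept=q0 q0-0->q0 q0-1->q1 q1-0->q1 q1-1->q2 q2-0->q2 q2-1->q0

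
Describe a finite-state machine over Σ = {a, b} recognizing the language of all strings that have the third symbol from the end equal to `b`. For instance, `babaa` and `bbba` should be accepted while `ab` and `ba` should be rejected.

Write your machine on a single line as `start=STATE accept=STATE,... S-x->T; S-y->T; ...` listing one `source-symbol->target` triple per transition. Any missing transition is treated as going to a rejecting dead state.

Because acceptance depends on a position counted from the end, the machine has to buffer the most recent 3 symbols. Make each state the string of the last up-to-3 symbols read; on input `x` shift the window left and append `x`. Accept when the buffered window has length 3 and begins with `b`.
          a    b  
>  S0     S1   S2 
   S1     S3   S4 
   S2     S5   S6 
   S3     S7   S8 
   S4     S9  S10 
   S5    S11  S12 
   S6    S13  S14 
   S7     S7   S8 
   S8     S9  S10 
   S9    S11  S12 
   S10   S13  S14 
 * S11    S7   S8 
 * S12    S9  S10 
 * S13   S11  S12 
 * S14   S13  S14 
(> = start, * = accepting)

start=S0; accept=S11,S12,S13,S14; S0-a->S1; S0-b->S2; S1-a->S3; S1-b->S4; S2-a->S5; S2-b->S6; S3-a->S7; S3-b->S8; S4-a->S9; S4-b->S10; S5-a->S11; S5-b->S12; S6-a->S13; S6-b->S14; S7-a->S7; S7-b->S8; S8-a->S9; S8-b->S10; S9-a->S11; S9-b->S12; S10-a->S13; S10-b->S14; S11-a->S7; S11-b->S8; S12-a->S9; S12-b->S10; S13-a->S11; S13-b->S12; S14-a->S13; S14-b->S14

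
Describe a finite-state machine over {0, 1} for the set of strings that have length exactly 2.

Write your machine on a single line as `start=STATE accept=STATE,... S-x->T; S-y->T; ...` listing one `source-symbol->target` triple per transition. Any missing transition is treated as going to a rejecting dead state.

We only need to distinguish lengths 0, 1, …, 2, and '>2'. Chain s0 → s1 → s2 → s3 on every symbol, with s3 looping. Accepting states: {s2}.
A 4-state machine:
        0   1  
>  s0   s1  s1 
   s1   s2  s2 
 * s2   s3  s3 
   s3   s3  s3 
(> = start, * = accepting)

start=s0; accept=s2; s0-0->s1; s0-1->s1; s1-0->s2; s1-1->s2; s2-0->s3; s2-1->s3; s3-0->s3; s3-1->s3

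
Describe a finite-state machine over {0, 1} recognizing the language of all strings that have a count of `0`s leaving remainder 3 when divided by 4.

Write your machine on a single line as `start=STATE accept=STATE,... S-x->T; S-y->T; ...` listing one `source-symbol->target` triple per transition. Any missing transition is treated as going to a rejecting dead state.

The only thing that matters is how many `0`s have appeared, reduced mod 4. Use one state per residue: A for 0, …, D for 3. Reading `0` moves to the next residue; anything else stays put. D is accepting.
4 states suffice.
       0  1 
>  A   B  A 
   B   C  B 
   C   D  C 
 * D   A  D 
(> = start, * = accepting)

start=A; accept=D; A-0->B; A-1->A; B-0->C; B-1->B; C-0->D; C-1->C; D-0->A; D-1->D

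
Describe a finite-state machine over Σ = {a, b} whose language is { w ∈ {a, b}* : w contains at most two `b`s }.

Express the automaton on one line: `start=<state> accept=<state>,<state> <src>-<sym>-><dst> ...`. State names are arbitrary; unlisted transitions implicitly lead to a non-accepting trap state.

start=q0 accept=q0,q1,q2 q0-a->q0 q0-b->q1 q1-a->q1 q1-b->q2 q2-a->q2 q2-b->q3 q3-a->q3 q3-b->q3

Only the number of `b`s matters, and only up to 3. Make a chain q0 → q1 → q2 → q3 advanced by each `b` (with q3 absorbing); every other symbol self-loops. The accepting set is {q0, q1, q2}.
With 4 states:
        a   b  
>* q0   q0  q1 
 * q1   q1  q2 
 * q2   q2  q3 
   q3   q3  q3 
(> = start, * = accepting)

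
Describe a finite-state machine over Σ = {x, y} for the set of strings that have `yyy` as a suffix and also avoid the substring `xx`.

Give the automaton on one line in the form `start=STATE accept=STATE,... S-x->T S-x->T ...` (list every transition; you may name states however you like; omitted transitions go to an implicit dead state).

start=q0 accept=q6 q0-x->q1 q0-y->q2 q1-x->q3 q1-y->q2 q2-x->q1 q2-y->q4 q3-x->q3 q3-y->q5 q4-x->q1 q4-y->q6 q5-x->q3 q5-y->q7 q6-x->q1 q6-y->q6 q7-x->q3 q7-y->q8 q8-x->q3 q8-y->q8

Build one automaton per condition and run them in lockstep. One (4 states) tracks how much of the suffix `yyy` has currently been matched; the other (3 states) tracks partial matches of the forbidden pattern `xx`. Each combined state is a pair, one component from each; accept when both components accept.
A 9-state machine:
        x   y  
>  q0   q1  q2 
   q1   q3  q2 
   q2   q1  q4 
   q3   q3  q5 
   q4   q1  q6 
   q5   q3  q7 
 * q6   q1  q6 
   q7   q3  q8 
   q8   q3  q8 
(> = start, * = accepting)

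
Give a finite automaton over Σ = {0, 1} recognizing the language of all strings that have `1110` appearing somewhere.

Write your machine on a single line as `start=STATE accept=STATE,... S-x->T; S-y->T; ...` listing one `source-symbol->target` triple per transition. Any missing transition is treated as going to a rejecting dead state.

start=q0; accept=q4; q0-0->q0; q0-1->q1; q1-0->q0; q1-1->q2; q2-0->q0; q2-1->q3; q3-0->q4; q3-1->q3; q4-0->q4; q4-1->q4

Track how much of `1110` has been matched so far: state q0 is no progress, q4 is the absorbing accept state reached once `1110` has occurred. Intermediate states record partial matches; on a mismatch, fall back to the longest reusable overlap.
5 states suffice.
        0   1  
>  q0   q0  q1 
   q1   q0  q2 
   q2   q0  q3 
   q3   q4  q3 
 * q4   q4  q4 
(> = start, * = accepting)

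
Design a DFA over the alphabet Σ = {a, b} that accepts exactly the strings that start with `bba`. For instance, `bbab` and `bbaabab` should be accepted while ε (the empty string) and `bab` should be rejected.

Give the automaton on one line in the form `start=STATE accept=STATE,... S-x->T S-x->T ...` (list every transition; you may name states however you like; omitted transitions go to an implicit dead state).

Walk along `bba` while the input agrees: from s0 take `b` to s1, and so on. Any deviation drops to the rejecting sink s4. Once s3 is reached the prefix is confirmed and every continuation is accepted.
With 5 states:
        a   b  
>  s0   s4  s1 
   s1   s4  s2 
   s2   s3  s4 
 * s3   s3  s3 
   s4   s4  s4 
(> = start, * = accepting)

start=s0 accept=s3 s0-a->s4 s0-b->s1 s1-a->s4 s1-b->s2 s2-a->s3 s2-b->s4 s3-a->s3 s3-b->s3 s4-a->s4 s4-b->s4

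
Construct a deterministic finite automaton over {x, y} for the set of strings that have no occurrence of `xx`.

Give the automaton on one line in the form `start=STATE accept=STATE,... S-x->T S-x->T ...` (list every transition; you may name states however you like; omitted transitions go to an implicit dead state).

start=s0 accept=s0,s1 s0-x->s1 s0-y->s0 s1-x->s2 s1-y->s0 s2-x->s2 s2-y->s2

This is the complement of 'contains `xx`'. Use the same substring-matching states — s0 through s2 holding how much of `xx` has just been matched — but flip the accepting set: everything except the trap s2 accepts.
With 3 states:
        x   y  
>* s0   s1  s0 
 * s1   s2  s0 
   s2   s2  s2 
(> = start, * = accepting)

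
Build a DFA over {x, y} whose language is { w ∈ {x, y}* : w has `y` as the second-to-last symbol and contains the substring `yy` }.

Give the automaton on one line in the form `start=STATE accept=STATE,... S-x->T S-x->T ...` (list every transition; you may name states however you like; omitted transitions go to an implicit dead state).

start=s0 accept=s2,s3 s0-x->s0 s0-y->s1 s1-x->s0 s1-y->s2 s2-x->s3 s2-y->s2 s3-x->s4 s3-y->s5 s4-x->s4 s4-y->s5 s5-x->s3 s5-y->s2

Run two small machines in parallel and take their product. The first has 7 states tracking the last 2 symbols read; the second has 3 states tracking whether and how much of `yy` has been seen. A product state is a pair (one from each), accepting exactly when both do. Equivalent product states are then merged.
With 6 states:
        x   y  
>  s0   s0  s1 
   s1   s0  s2 
 * s2   s3  s2 
 * s3   s4  s5 
   s4   s4  s5 
   s5   s3  s2 
(> = start, * = accepting)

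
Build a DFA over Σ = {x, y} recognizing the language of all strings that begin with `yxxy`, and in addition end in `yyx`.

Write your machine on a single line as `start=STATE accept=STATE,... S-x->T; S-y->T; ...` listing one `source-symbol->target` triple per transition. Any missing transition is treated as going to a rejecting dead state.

Build one automaton per condition and run them in lockstep. The first has 6 states tracking whether the input so far still matches the prefix `yxxy`; the second has 4 states tracking how much of the suffix `yyx` has currently been matched. A product state is a pair (one from each), accepting exactly when both do. After merging equivalent states the machine shrinks.
9 states suffice.
        x   y  
>  q0   q1  q2 
   q1   q1  q1 
   q2   q3  q1 
   q3   q4  q1 
   q4   q1  q5 
   q5   q6  q7 
   q6   q6  q5 
   q7   q8  q7 
 * q8   q6  q5 
(> = start, * = accepting)

start=q0; accept=q8; q0-x->q1; q0-y->q2; q1-x->q1; q1-y->q1; q2-x->q3; q2-y->q1; q3-x->q4; q3-y->q1; q4-x->q1; q4-y->q5; q5-x->q6; q5-y->q7; q6-x->q6; q6-y->q5; q7-x->q8; q7-y->q7; q8-x->q6; q8-y->q5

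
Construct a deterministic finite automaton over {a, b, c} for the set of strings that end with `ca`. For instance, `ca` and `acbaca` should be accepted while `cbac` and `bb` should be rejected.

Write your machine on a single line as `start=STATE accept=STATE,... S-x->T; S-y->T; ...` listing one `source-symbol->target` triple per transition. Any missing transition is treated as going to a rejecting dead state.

Let each state record the length of the longest suffix of the input read so far that is also a prefix of `ca`. q1 means the last symbol is `c`; q2 means the last 2 symbols are `ca`. Accept only at q2, where the string currently ends in `ca`.
With 3 states:
        a   b   c  
>  q0   q0  q0  q1 
   q1   q2  q0  q1 
 * q2   q0  q0  q1 
(> = start, * = accepting)

start=q0; accept=q2; q0-a->q0; q0-b->q0; q0-c->q1; q1-a->q2; q1-b->q0; q1-c->q1; q2-a->q0; q2-b->q0; q2-c->q1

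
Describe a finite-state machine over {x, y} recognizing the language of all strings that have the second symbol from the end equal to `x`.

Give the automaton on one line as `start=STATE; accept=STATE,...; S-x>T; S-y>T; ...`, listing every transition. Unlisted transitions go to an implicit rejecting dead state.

start=s0; accept=s3,s4; s0-x>s1; s0-y>s2; s1-x>s3; s1-y>s4; s2-x>s5; s2-y>s6; s3-x>s3; s3-y>s4; s4-x>s5; s4-y>s6; s5-x>s3; s5-y>s4; s6-x>s5; s6-y>s6

A DFA must remember the last 2 symbols (since which symbol is second-to-last isn't known until the input ends). Use one state per possible window of the last ≤2 symbols; accept from those whose window starts with `x`.
7 states suffice.
        x   y  
>  s0   s1  s2 
   s1   s3  s4 
   s2   s5  s6 
 * s3   s3  s4 
 * s4   s5  s6 
   s5   s3  s4 
   s6   s5  s6 
(> = start, * = accepting)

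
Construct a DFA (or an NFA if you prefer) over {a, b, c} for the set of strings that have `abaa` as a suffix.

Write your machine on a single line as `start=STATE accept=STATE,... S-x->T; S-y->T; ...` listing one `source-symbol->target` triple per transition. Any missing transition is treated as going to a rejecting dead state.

start=S0; accept=S4; S0-a->S1; S0-b->S0; S0-c->S0; S1-a->S1; S1-b->S2; S1-c->S0; S2-a->S3; S2-b->S0; S2-c->S0; S3-a->S4; S3-b->S2; S3-c->S0; S4-a->S1; S4-b->S2; S4-c->S0

Remember how much of `abaa` the current input suffix matches. State S0 means no match yet; S1 means the last symbol is `a`; S2 means the last 2 symbols are `ab`; S3 means the last 3 symbols are `aba`; S4 means the last 4 symbols are `abaa`. Only S4 accepts. On a mismatch, fall back to the longest proper suffix that is still a prefix of `abaa`.
        a   b   c  
>  S0   S1  S0  S0 
   S1   S1  S2  S0 
   S2   S3  S0  S0 
   S3   S4  S2  S0 
 * S4   S1  S2  S0 
(> = start, * = accepting)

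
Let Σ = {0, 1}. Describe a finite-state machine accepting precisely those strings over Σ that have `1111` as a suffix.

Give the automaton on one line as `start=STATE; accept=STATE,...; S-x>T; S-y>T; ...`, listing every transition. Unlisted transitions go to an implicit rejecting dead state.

start=q0; accept=q4; q0-0>q0; q0-1>q1; q1-0>q0; q1-1>q2; q2-0>q0; q2-1>q3; q3-0>q0; q3-1>q4; q4-0>q0; q4-1>q4

Let each state record the length of the longest suffix of the input read so far that is also a prefix of `1111`. q1 means the last symbol is `1`; q2 means the last 2 symbols are `11`; q3 means the last 3 symbols are `111`; q4 means the last 4 symbols are `1111`. Accept only at q4, where the string currently ends in `1111`.
        0   1  
>  q0   q0  q1 
   q1   q0  q2 
   q2   q0  q3 
   q3   q0  q4 
 * q4   q0  q4 
(> = start, * = accepting)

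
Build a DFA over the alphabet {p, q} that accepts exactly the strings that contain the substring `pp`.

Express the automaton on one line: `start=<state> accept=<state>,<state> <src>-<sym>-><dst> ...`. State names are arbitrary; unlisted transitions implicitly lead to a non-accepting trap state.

start=A accept=C A-p->B A-q->A B-p->C B-q->A C-p->C C-q->C

States A..B record the length of the longest prefix of `pp` that matches the current input suffix. Reaching C means `pp` has been seen, and we stay there forever. Accept from C.
3 states suffice.
       p  q 
>  A   B  A 
   B   C  A 
 * C   C  C 
(> = start, * = accepting)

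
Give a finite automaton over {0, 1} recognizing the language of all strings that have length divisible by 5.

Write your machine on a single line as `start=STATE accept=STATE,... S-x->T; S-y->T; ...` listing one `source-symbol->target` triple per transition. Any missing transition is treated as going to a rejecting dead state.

start=s0; accept=s0; s0-0->s1; s0-1->s1; s1-0->s2; s1-1->s2; s2-0->s3; s2-1->s3; s3-0->s4; s3-1->s4; s4-0->s0; s4-1->s0

Count input length modulo 5: every symbol advances one step around the cycle s0 → s1 → s2 → s3 → s4 → s0. Accept at s0.
        0   1  
>* s0   s1  s1 
   s1   s2  s2 
   s2   s3  s3 
   s3   s4  s4 
   s4   s0  s0 
(> = start, * = accepting)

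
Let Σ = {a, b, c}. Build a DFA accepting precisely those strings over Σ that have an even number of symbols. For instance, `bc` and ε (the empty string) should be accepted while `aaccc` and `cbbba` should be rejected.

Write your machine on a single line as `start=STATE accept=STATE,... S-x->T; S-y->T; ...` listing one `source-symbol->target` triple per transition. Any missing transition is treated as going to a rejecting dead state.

start=q0; accept=q0; q0-a->q1; q0-b->q1; q0-c->q1; q1-a->q0; q1-b->q0; q1-c->q0

Only the length mod 2 matters, so use a 2-cycle: from any state, every input symbol moves to the next state, wrapping q1 back to q0. Mark q0 accepting.
With 2 states:
        a   b   c  
>* q0   q1  q1  q1 
   q1   q0  q0  q0 
(> = start, * = accepting)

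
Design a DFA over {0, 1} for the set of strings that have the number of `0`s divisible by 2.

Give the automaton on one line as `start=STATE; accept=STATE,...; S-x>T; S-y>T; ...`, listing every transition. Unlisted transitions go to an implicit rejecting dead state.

start=S0; accept=S0; S0-0>S1; S0-1>S0; S1-0>S0; S1-1>S1

Keep the running count of `0`s modulo 2: each `0` advances along the cycle S0 → S1 → S0 while other symbols loop. Accept at S0.
A 2-state machine:
        0   1  
>* S0   S1  S0 
   S1   S0  S1 
(> = start, * = accepting)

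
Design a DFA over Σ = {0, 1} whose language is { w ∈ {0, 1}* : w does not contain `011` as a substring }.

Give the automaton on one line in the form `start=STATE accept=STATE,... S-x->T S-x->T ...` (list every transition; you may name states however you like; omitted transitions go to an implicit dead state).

start=q0 accept=q0,q1,q2 q0-0->q1 q0-1->q0 q1-0->q1 q1-1->q2 q2-0->q1 q2-1->q3 q3-0->q3 q3-1->q3

This is the complement of 'contains `011`'. Use the same substring-matching states — q0 through q3 holding how much of `011` has just been matched — but flip the accepting set: everything except the trap q3 accepts.
With 4 states:
        0   1  
>* q0   q1  q0 
 * q1   q1  q2 
 * q2   q1  q3 
   q3   q3  q3 
(> = start, * = accepting)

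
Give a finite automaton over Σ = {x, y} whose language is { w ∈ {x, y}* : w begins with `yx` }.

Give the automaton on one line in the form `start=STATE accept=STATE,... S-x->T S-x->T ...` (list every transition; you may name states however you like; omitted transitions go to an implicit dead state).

start=A accept=C A-x->D A-y->B B-x->C B-y->D C-x->C C-y->C D-x->D D-y->D

Check the first 2 symbols one by one: A through B record how many have matched `yx` so far; any wrong symbol goes to the dead state D. After all 2 match we enter the accepting sink C.
With 4 states:
       x  y 
>  A   D  B 
   B   C  D 
 * C   C  C 
   D   D  D 
(> = start, * = accepting)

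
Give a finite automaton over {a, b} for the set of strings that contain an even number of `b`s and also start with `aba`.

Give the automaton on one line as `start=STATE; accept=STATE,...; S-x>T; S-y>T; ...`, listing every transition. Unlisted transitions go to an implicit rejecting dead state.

start=q0; accept=q6; q0-a>q1; q0-b>q2; q1-a>q3; q1-b>q4; q2-a>q2; q2-b>q3; q3-a>q3; q3-b>q2; q4-a>q5; q4-b>q3; q5-a>q5; q5-b>q6; q6-a>q6; q6-b>q5

Build one automaton per condition and run them in lockstep. The first has 2 states tracking the count of `b`s modulo 2; the second has 5 states tracking whether the input so far still matches the prefix `aba`. A product state is a pair (one from each), accepting exactly when both do.
With 7 states:
        a   b  
>  q0   q1  q2 
   q1   q3  q4 
   q2   q2  q3 
   q3   q3  q2 
   q4   q5  q3 
   q5   q5  q6 
 * q6   q6  q5 
(> = start, * = accepting)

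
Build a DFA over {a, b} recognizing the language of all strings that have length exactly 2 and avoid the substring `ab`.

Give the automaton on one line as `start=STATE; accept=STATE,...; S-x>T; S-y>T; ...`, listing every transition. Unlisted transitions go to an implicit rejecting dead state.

start=q0; accept=q3,q5; q0-a>q1; q0-b>q2; q1-a>q3; q1-b>q4; q2-a>q3; q2-b>q5; q3-a>q6; q3-b>q7; q4-a>q7; q4-b>q7; q5-a>q6; q5-b>q8; q6-a>q6; q6-b>q7; q7-a>q7; q7-b>q7; q8-a>q6; q8-b>q8

Build one automaton per condition and run them in lockstep. One (4 states) tracks the input length, saturating at 3; the other (3 states) tracks partial matches of the forbidden pattern `ab`. Each combined state is a pair, one component from each; accept when both components accept.
        a   b  
>  q0   q1  q2 
   q1   q3  q4 
   q2   q3  q5 
 * q3   q6  q7 
   q4   q7  q7 
 * q5   q6  q8 
   q6   q6  q7 
   q7   q7  q7 
   q8   q6  q8 
(> = start, * = accepting)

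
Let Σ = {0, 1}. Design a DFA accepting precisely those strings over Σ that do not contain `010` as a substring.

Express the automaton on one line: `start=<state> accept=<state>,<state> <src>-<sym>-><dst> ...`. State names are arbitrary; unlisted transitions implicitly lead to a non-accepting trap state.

Track partial matches of the forbidden pattern `010`. State q3 is a dead state reached once `010` has occurred; every other state accepts. q0 means no part of `010` is currently matched.
A 4-state machine:
        0   1  
>* q0   q1  q0 
 * q1   q1  q2 
 * q2   q3  q0 
   q3   q3  q3 
(> = start, * = accepting)

start=q0 accept=q0,q1,q2 q0-0->q1 q0-1->q0 q1-0->q1 q1-1->q2 q2-0->q3 q2-1->q0 q3-0->q3 q3-1->q3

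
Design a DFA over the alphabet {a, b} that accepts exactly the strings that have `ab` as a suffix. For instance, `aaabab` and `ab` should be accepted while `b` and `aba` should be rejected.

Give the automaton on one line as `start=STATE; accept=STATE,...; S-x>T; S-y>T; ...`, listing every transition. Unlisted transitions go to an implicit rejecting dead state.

start=q0; accept=q2; q0-a>q1; q0-b>q0; q1-a>q1; q1-b>q2; q2-a>q1; q2-b>q0

Remember how much of `ab` the current input suffix matches. State q0 means no match yet; q1 means the last symbol is `a`; q2 means the last 2 symbols are `ab`. Only q2 accepts. On a mismatch, fall back to the longest proper suffix that is still a prefix of `ab`.
3 states suffice.
        a   b  
>  q0   q1  q0 
   q1   q1  q2 
 * q2   q1  q0 
(> = start, * = accepting)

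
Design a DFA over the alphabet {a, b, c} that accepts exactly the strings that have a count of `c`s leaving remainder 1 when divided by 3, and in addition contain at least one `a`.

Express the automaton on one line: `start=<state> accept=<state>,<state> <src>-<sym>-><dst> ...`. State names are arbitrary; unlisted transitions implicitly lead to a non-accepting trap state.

Run two small machines in parallel and take their product. One (3 states) tracks the count of `c`s modulo 3; the other (3 states) tracks the count of `a`s, saturating at 2. Each combined state is a pair, one component from each; accept when both components accept.
9 states suffice.
        a   b   c  
>  q0   q1  q0  q2 
   q1   q3  q1  q4 
   q2   q4  q2  q5 
   q3   q3  q3  q6 
 * q4   q6  q4  q7 
   q5   q7  q5  q0 
 * q6   q6  q6  q8 
   q7   q8  q7  q1 
   q8   q8  q8  q3 
(> = start, * = accepting)

start=q0 accept=q4,q6 q0-a->q1 q0-b->q0 q0-c->q2 q1-a->q3 q1-b->q1 q1-c->q4 q2-a->q4 q2-b->q2 q2-c->q5 q3-a->q3 q3-b->q3 q3-c->q6 q4-a->q6 q4-b->q4 q4-c->q7 q5-a->q7 q5-b->q5 q5-c->q0 q6-a->q6 q6-b->q6 q6-c->q8 q7-a->q8 q7-b->q7 q7-c->q1 q8-a->q8 q8-b->q8 q8-c->q3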